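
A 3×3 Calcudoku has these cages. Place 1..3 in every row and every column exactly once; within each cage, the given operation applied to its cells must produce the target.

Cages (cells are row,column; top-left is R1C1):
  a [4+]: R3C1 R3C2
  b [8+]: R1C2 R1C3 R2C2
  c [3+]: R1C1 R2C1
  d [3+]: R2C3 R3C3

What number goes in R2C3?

Cage b needs sum 8; hence R1C2 = 2.
Cage b has sum 8, leaving R1C3 = 3.
Cage b needs sum 8, which forces R2C2 = 3.
Column 2 already has 3; hence R3C2 = 1.
Row 3 already has 1; hence R3C3 = 2.
Row 1 now contains 2, leaving R1C1 = 1.
Cage c needs two cells with sum 3, leaving R2C1 = 2.
Column 3 already has 2, which forces R2C3 = 1.
Row 3 already has 1; hence R3C1 = 3.
The full grid is 1 2 3 / 2 3 1 / 3 1 2.

1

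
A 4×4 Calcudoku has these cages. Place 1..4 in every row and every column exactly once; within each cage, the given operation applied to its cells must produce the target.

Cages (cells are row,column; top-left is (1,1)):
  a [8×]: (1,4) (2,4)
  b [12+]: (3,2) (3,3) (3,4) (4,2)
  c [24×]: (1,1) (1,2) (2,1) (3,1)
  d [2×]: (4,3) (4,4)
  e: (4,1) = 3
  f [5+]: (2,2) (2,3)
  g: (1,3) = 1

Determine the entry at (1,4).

2

Cage g is given, which forces (1,3) = 1.
Cage e is a single given cell; hence (4,1) = 3.
Row 4 already has 3, so (4,2) = 4.
Column 3 now contains 1, leaving (4,3) = 2.
Row 4 now contains 2, which forces (4,4) = 1.
The 4 cells of cage c must have product 24, leaving (1,2) = 3.
The 4 cells of cage b must have sum 12, so (3,2) = 1.
The 4 cells of cage c must have product 24, leaving (2,1) = 1.
Column 2 now contains 1; hence (2,2) = 2.
Cage f needs two cells with sum 5, which forces (2,3) = 3.
Row 2 already has 2, leaving (2,4) = 4.
3 is placed in column 3, which forces (3,3) = 4.
4 is placed in column 4, so (3,4) = 3.
Cage c has product 24, which forces (1,1) = 4.
4 is placed in column 4, leaving (1,4) = 2.
Row 3 already has 4, which forces (3,1) = 2.
The full grid is 4 3 1 2 / 1 2 3 4 / 2 1 4 3 / 3 4 2 1.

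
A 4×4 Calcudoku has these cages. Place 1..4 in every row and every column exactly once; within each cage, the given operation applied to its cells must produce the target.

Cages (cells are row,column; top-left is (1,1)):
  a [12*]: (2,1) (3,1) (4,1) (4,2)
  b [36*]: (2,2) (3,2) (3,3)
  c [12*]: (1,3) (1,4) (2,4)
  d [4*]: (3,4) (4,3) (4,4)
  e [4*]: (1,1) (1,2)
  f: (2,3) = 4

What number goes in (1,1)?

The 3 cells of cage b must have product 36; hence (2,2) = 3.
Cage f is a single given cell, so (2,3) = 4.
Cage b needs product 36, which forces (3,2) = 4.
Cage b has product 36, which forces (3,3) = 3.
Cage e's pair has product 4, which forces (1,1) = 4.
4 is placed in column 2, which forces (1,2) = 1.
Cage c has product 12, leaving (1,3) = 2.
Cage c has product 12, leaving (1,4) = 3.
Cage c needs product 12, leaving (2,4) = 2.
Column 4 already has 2, which forces (3,4) = 1.
The 4 cells of cage a must have product 12, leaving (4,1) = 3.
The 4 cells of cage a must have product 12, leaving (4,2) = 2.
Column 3 now contains 2, which forces (4,3) = 1.
Column 4 already has 1, so (4,4) = 4.
2 is placed in row 2, leaving (2,1) = 1.
1 is placed in row 3, so (3,1) = 2.
The full grid is 4 1 2 3 / 1 3 4 2 / 2 4 3 1 / 3 2 1 4.

4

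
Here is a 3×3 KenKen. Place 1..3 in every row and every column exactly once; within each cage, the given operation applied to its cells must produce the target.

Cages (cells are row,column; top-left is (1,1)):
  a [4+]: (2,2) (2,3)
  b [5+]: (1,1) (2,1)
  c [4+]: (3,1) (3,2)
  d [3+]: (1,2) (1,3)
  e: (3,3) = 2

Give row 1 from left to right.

Cage e is given, leaving (3,3) = 2.
The two cells of cage d must have sum 3, leaving (1,2) = 2.
Column 3 already has 2, leaving (1,3) = 1.
Column 3 already has 1; hence (2,3) = 3.
Row 1 already has 2, which forces (1,1) = 3.
3 is placed in row 2; hence (2,1) = 2.
3 is placed in row 2, which forces (2,2) = 1.
3 is placed in column 1, which forces (3,1) = 1.
1 is placed in column 2, so (3,2) = 3.
Filled in: 3 2 1 / 2 1 3 / 1 3 2.

3 2 1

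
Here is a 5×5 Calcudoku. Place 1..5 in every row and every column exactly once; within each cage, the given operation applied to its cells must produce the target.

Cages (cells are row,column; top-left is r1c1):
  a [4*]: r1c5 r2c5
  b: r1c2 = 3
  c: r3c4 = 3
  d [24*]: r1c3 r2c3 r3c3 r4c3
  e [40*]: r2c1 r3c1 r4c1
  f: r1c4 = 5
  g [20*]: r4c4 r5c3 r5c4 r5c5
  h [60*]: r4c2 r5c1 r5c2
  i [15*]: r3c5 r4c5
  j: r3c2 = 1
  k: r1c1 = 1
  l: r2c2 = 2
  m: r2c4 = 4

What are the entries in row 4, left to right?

Cage k is a single given cell, leaving r1c1 = 1.
B is a freebie, which forces r1c2 = 3.
Cage f is given, leaving r1c4 = 5.
1 is placed in row 1, so r1c5 = 4.
L is a freebie, leaving r2c2 = 2.
M is a freebie, leaving r2c4 = 4.
Column 5 already has 4, which forces r2c5 = 1.
J is a freebie, so r3c2 = 1.
Cage c is a single given cell; hence r3c4 = 3.
Row 3 already has 3, which forces r3c5 = 5.
5 is placed in column 5, so r4c5 = 3.
Column 4 already has 4, leaving r5c4 = 1.
5 is placed in column 5, which forces r5c5 = 2.
4 is placed in row 1; hence r1c3 = 2.
Row 2 now contains 4; hence r2c1 = 5.
Row 2 now contains 1, which forces r2c3 = 3.
Cage d needs product 24, so r3c3 = 4.
The 4 cells of cage d must have product 24; hence r4c3 = 1.
Column 4 already has 1, so r4c4 = 2.
The 3 cells of cage h must have product 60, which forces r5c1 = 3.
The 4 cells of cage g must have product 20, which forces r5c3 = 5.
Row 3 already has 4, which forces r3c1 = 2.
Row 4 already has 2, so r4c1 = 4.
Cage h has product 60; hence r4c2 = 5.
Row 5 already has 5, so r5c2 = 4.
Filled in: 1 3 2 5 4 / 5 2 3 4 1 / 2 1 4 3 5 / 4 5 1 2 3 / 3 4 5 1 2.

4 5 1 2 3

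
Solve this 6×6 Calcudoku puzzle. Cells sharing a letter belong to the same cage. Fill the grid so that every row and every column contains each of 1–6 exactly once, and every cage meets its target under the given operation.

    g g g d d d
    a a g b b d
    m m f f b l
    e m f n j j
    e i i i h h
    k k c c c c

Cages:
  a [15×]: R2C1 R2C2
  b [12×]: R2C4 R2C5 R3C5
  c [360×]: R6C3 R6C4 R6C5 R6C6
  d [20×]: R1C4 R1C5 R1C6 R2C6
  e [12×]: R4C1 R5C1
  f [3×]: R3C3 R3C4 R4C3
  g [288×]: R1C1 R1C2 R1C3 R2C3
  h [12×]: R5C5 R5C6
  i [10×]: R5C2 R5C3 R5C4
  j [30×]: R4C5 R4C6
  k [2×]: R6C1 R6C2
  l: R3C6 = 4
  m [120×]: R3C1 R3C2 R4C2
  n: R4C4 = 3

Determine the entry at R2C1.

3

The 3 cells of cage f must have product 3; hence R3C3 = 3.
Cage f needs product 3, which forces R3C4 = 1.
Cage l is a single given cell, leaving R3C6 = 4.
Cage f has product 3, which forces R4C3 = 1.
N is a freebie, leaving R4C4 = 3.
Cage m has product 120; hence R4C2 = 4.
The 3 cells of cage i must have product 10, which forces R5C2 = 1.
1 is placed in column 2, leaving R6C2 = 2.
Row 6 already has 2, which forces R6C1 = 1.
The only place for 3 in row 1 is R1C2.
Cage g needs product 288; hence R1C1 = 4.
The 4 cells of cage g must have product 288, so R1C3 = 6.
Cage a's pair has product 15, which forces R2C1 = 3.
Column 2 now contains 3, leaving R2C2 = 5.
Cage g has product 288; hence R2C3 = 4.
Row 2 now contains 3, which forces R2C5 = 1.
Row 2 already has 1, so R2C6 = 2.
Column 2 already has 5, so R3C2 = 6.
6 is placed in row 3, leaving R3C5 = 2.
4 is placed in column 3, which forces R6C3 = 5.
The 4 cells of cage d must have product 20, which forces R1C4 = 2.
Column 5 already has 2; hence R1C5 = 5.
Cage d has product 20, leaving R1C6 = 1.
Row 2 already has 2, so R2C4 = 6.
6 is placed in row 3, so R3C1 = 5.
Column 5 now contains 5, leaving R4C5 = 6.
Row 4 now contains 6, which forces R4C6 = 5.
Column 3 now contains 5, leaving R5C3 = 2.
Cage i has product 10, so R5C4 = 5.
Cage h's pair has product 12; hence R5C5 = 4.
The two cells of cage h must have product 12; hence R5C6 = 3.
6 is placed in column 4, which forces R6C4 = 4.
Column 5 already has 4, so R6C5 = 3.
3 is placed in column 6, which forces R6C6 = 6.
Row 4 now contains 6, which forces R4C1 = 2.
2 is placed in row 5, leaving R5C1 = 6.
Completed grid: 4 3 6 2 5 1 / 3 5 4 6 1 2 / 5 6 3 1 2 4 / 2 4 1 3 6 5 / 6 1 2 5 4 3 / 1 2 5 4 3 6.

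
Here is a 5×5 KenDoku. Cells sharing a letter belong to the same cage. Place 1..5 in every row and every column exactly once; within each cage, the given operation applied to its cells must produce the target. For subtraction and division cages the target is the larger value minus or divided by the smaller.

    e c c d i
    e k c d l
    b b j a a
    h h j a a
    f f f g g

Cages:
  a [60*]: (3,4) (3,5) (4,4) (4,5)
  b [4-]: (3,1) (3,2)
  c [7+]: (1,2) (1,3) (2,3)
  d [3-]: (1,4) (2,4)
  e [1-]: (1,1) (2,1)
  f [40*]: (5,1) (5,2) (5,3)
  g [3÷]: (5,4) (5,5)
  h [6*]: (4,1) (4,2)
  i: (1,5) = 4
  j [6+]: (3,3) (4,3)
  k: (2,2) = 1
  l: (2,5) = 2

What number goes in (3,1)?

1

I is a freebie, which forces (1,5) = 4.
Cage k is given, so (2,2) = 1.
Cage l is given, so (2,5) = 2.
Column 2 already has 1, which forces (3,2) = 5.
Cage c has sum 7, which forces (1,3) = 1.
Row 1 now contains 1, which forces (1,4) = 2.
Row 3 already has 5, which forces (3,1) = 1.
1 is placed in row 3, which forces (3,5) = 3.
Column 5 already has 3, which forces (5,5) = 1.
Row 1 now contains 2, which forces (1,2) = 3.
Cage e needs two cells with difference 1, which forces (2,1) = 4.
Cage c has sum 7; hence (2,3) = 3.
Cage d needs two cells with difference 3, so (2,4) = 5.
3 is placed in row 3, which forces (3,4) = 4.
3 is placed in column 2, leaving (4,2) = 2.
2 is placed in row 4, leaving (4,3) = 4.
The 4 cells of cage a must have product 60, so (4,4) = 1.
Column 5 now contains 1, which forces (4,5) = 5.
2 is placed in column 2, leaving (5,2) = 4.
1 is placed in row 5, so (5,4) = 3.
Row 1 already has 3, which forces (1,1) = 5.
4 is placed in row 3, so (3,3) = 2.
2 is placed in row 4, so (4,1) = 3.
Column 1 now contains 5, which forces (5,1) = 2.
Column 3 already has 2; hence (5,3) = 5.
Filled in: 5 3 1 2 4 / 4 1 3 5 2 / 1 5 2 4 3 / 3 2 4 1 5 / 2 4 5 3 1.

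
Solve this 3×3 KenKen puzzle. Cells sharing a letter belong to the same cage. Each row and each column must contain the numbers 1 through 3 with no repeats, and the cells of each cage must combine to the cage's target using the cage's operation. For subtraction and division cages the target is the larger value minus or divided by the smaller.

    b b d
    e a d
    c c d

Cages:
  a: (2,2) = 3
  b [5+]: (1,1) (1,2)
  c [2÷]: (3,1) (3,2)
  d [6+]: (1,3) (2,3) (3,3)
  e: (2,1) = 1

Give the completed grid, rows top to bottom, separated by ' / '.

Cage e is given, which forces (2,1) = 1.
A is a freebie, leaving (2,2) = 3.
3 is placed in row 2; hence (2,3) = 2.
Column 1 now contains 1, leaving (3,1) = 2.
2 is placed in row 3; hence (3,2) = 1.
Row 3 already has 1, leaving (3,3) = 3.
2 is placed in column 1, so (1,1) = 3.
3 is placed in column 2; hence (1,2) = 2.
Column 3 already has 3, leaving (1,3) = 1.

3 2 1 / 1 3 2 / 2 1 3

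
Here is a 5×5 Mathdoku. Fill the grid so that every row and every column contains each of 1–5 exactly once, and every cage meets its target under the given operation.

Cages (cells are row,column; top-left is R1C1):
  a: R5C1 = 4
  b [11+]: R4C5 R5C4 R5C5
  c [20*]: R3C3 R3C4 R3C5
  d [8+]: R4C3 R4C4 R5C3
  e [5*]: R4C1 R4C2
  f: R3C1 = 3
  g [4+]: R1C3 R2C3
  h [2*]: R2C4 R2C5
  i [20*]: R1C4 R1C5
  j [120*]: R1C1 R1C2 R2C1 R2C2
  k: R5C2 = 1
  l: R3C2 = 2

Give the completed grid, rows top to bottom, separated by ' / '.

2 3 1 5 4 / 5 4 3 1 2 / 3 2 5 4 1 / 1 5 4 2 3 / 4 1 2 3 5

Cage f is given, leaving R3C1 = 3.
Cage l is a single given cell, leaving R3C2 = 2.
Cage a is a single given cell, leaving R5C1 = 4.
Cage k is a single given cell, so R5C2 = 1.
Cage e's pair has product 5, so R4C1 = 1.
1 is placed in column 2, leaving R4C2 = 5.
The only place for 1 in row 1 is R1C3.
Column 3 already has 1, so R2C3 = 3.
Column 3 now contains 3, which forces R5C3 = 2.
2 is placed in row 5, which forces R5C5 = 5.
Cage j has product 120, which forces R1C2 = 3.
The two cells of cage i must have product 20, leaving R1C4 = 5.
5 is placed in column 5, so R1C5 = 4.
Row 2 already has 3; hence R2C2 = 4.
Column 5 already has 4, so R3C5 = 1.
Column 3 already has 2, so R4C3 = 4.
Cage d needs sum 8, so R4C4 = 2.
Cage b has sum 11, so R4C5 = 3.
Row 5 now contains 5, so R5C4 = 3.
Row 1 already has 5, which forces R1C1 = 2.
The 4 cells of cage j must have product 120, which forces R2C1 = 5.
Column 4 already has 2, which forces R2C4 = 1.
Column 5 now contains 1, so R2C5 = 2.
4 is placed in column 3, which forces R3C3 = 5.
Row 3 now contains 1; hence R3C4 = 4.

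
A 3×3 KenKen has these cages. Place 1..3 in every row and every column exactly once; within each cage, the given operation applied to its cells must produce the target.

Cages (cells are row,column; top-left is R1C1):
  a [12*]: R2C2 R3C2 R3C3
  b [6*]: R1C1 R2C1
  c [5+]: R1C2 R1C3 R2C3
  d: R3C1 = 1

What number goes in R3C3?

Cage a has product 12, leaving R2C2 = 2.
Row 2 now contains 2; hence R2C3 = 1.
D is a freebie, so R3C1 = 1.
The 3 cells of cage a must have product 12, which forces R3C2 = 3.
The 3 cells of cage a must have product 12, leaving R3C3 = 2.
Cage b's pair has product 6, so R1C1 = 2.
Column 2 already has 2, which forces R1C2 = 1.
1 is placed in column 3; hence R1C3 = 3.
Row 2 now contains 2, which forces R2C1 = 3.
The full grid is 2 1 3 / 3 2 1 / 1 3 2.

2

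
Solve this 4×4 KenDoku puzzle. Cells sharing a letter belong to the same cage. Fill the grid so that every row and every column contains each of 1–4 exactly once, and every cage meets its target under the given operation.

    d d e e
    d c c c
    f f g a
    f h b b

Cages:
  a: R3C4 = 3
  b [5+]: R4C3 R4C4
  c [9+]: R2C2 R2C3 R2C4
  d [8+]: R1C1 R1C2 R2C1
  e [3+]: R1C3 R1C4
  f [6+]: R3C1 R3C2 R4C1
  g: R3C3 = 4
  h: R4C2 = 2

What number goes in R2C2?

4

Cage g is given; hence R3C3 = 4.
A is a freebie; hence R3C4 = 3.
H is a freebie, so R4C2 = 2.
Cage f has sum 6, leaving R3C1 = 2.
Column 2 now contains 2, leaving R3C2 = 1.
Cage f has sum 6; hence R4C1 = 3.
The two cells of cage b must have sum 5, leaving R4C3 = 1.
The two cells of cage b must have sum 5, leaving R4C4 = 4.
Cage d has sum 8; hence R1C2 = 3.
Column 3 now contains 1; hence R1C3 = 2.
The two cells of cage e must have sum 3, leaving R1C4 = 1.
Cage c needs sum 9, leaving R2C2 = 4.
The 3 cells of cage c must have sum 9, which forces R2C3 = 3.
4 is placed in column 4, which forces R2C4 = 2.
Row 1 now contains 1, so R1C1 = 4.
4 is placed in row 2, leaving R2C1 = 1.
The full grid is 4 3 2 1 / 1 4 3 2 / 2 1 4 3 / 3 2 1 4.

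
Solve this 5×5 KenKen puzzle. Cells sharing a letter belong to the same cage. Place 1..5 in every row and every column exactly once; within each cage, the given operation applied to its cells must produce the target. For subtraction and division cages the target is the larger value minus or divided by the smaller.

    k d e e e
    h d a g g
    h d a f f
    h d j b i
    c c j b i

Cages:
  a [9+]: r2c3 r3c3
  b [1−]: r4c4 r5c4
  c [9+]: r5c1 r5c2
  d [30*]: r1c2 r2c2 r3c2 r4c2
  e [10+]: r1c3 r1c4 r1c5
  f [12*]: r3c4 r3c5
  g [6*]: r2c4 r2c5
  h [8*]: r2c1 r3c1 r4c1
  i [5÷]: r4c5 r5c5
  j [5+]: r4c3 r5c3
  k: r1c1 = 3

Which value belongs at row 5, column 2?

K is a freebie, so r1c1 = 3.
In row 1, 2 can only go at r1c2, so r1c2 = 2.
In row 3, 2 can only go at r3c1, so r3c1 = 2.
Row 3 needs a 1, and only r3c2 is open for it.
In row 2, 1 can only go at r2c1, so r2c1 = 1.
Column 1 now contains 1, so r4c1 = 4.
4 is placed in column 1; hence r5c1 = 5.
Row 5 already has 5, which forces r5c2 = 4.
Row 5 already has 5, which forces r5c5 = 1.
Column 5 now contains 1, leaving r4c5 = 5.
5 is placed in column 5, which forces r1c5 = 4.
The 4 cells of cage d must have product 30, which forces r2c2 = 5.
Row 2 now contains 5, so r2c3 = 4.
Column 3 already has 4, leaving r3c3 = 5.
Column 5 now contains 4, leaving r3c5 = 3.
5 is placed in row 4, leaving r4c2 = 3.
Row 4 already has 3; hence r4c3 = 2.
Row 4 already has 2; hence r4c4 = 1.
2 is placed in column 3; hence r5c3 = 3.
3 is placed in row 5, so r5c4 = 2.
Column 3 now contains 5, which forces r1c3 = 1.
Column 4 already has 1, so r1c4 = 5.
Column 4 already has 2, leaving r2c4 = 3.
Column 5 already has 3, leaving r2c5 = 2.
3 is placed in row 3, leaving r3c4 = 4.
Filled in: 3 2 1 5 4 / 1 5 4 3 2 / 2 1 5 4 3 / 4 3 2 1 5 / 5 4 3 2 1.

4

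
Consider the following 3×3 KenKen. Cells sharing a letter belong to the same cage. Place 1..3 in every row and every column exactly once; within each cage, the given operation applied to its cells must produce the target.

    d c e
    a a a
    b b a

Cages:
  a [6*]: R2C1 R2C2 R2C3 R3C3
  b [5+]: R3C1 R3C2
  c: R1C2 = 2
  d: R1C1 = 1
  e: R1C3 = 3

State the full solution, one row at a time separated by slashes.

Cage d is given; hence R1C1 = 1.
C is a freebie, so R1C2 = 2.
Cage e is a single given cell, which forces R1C3 = 3.
3 is placed in column 3, so R2C3 = 2.
Column 2 now contains 2, leaving R3C2 = 3.
Cage a needs product 6; hence R3C3 = 1.
Row 2 already has 2, which forces R2C1 = 3.
3 is placed in column 2, leaving R2C2 = 1.
3 is placed in row 3, leaving R3C1 = 2.

1 2 3 / 3 1 2 / 2 3 1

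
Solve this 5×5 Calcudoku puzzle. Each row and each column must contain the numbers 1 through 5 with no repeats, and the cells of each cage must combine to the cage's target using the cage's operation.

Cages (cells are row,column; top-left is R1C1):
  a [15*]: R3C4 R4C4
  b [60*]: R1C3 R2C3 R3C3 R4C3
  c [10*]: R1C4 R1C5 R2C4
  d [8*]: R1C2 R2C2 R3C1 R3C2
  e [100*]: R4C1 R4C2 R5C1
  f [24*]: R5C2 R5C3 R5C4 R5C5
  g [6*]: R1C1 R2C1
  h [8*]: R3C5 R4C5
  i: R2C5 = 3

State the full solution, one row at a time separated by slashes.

3 1 4 2 5 / 2 4 5 1 3 / 1 2 3 5 4 / 4 5 1 3 2 / 5 3 2 4 1

Cage i is given, so R2C5 = 3.
Cage d needs product 8, leaving R3C1 = 1.
The 3 cells of cage e must have product 100; hence R4C1 = 4.
Cage e needs product 100, which forces R4C2 = 5.
Row 4 now contains 5, leaving R4C4 = 3.
4 is placed in row 4, so R4C5 = 2.
Cage e has product 100; hence R5C1 = 5.
Cage g's pair has product 6; hence R1C1 = 3.
Row 2 already has 3, leaving R2C1 = 2.
3 is placed in column 4, so R3C4 = 5.
Column 5 already has 2, which forces R3C5 = 4.
Row 4 now contains 3, which forces R4C3 = 1.
Column 5 now contains 4, so R5C5 = 1.
Cage c has product 10, leaving R1C4 = 2.
1 is placed in column 5, leaving R1C5 = 5.
Column 4 now contains 5, leaving R2C4 = 1.
Row 3 already has 4, so R3C2 = 2.
Row 3 already has 4; hence R3C3 = 3.
2 is placed in column 4, leaving R5C4 = 4.
Cage d has product 8, so R1C2 = 1.
Row 1 already has 5, leaving R1C3 = 4.
Row 2 already has 1, leaving R2C2 = 4.
Cage b has product 60, leaving R2C3 = 5.
Row 5 now contains 4, which forces R5C2 = 3.
Row 5 now contains 4; hence R5C3 = 2.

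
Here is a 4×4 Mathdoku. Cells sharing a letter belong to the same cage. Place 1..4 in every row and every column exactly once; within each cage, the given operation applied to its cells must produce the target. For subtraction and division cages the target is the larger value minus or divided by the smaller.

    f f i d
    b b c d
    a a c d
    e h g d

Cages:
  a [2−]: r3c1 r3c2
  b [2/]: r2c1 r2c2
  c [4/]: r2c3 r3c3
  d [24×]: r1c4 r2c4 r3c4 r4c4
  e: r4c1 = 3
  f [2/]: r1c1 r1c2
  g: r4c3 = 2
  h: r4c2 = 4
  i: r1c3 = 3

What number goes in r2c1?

Cage i is given, which forces r1c3 = 3.
Cage e is a single given cell; hence r4c1 = 3.
Cage h is given, leaving r4c2 = 4.
Cage g is given, leaving r4c3 = 2.
2 is placed in row 4, so r4c4 = 1.
Row 2 needs a 3, and only r2c4 is open for it.
Row 3 needs a 3, and only r3c2 is open for it.
The two cells of cage a must have difference 2; hence r3c1 = 1.
1 is placed in row 3; hence r3c3 = 4.
Row 3 now contains 4, which forces r3c4 = 2.
Column 4 already has 2, which forces r1c4 = 4.
Column 3 now contains 4; hence r2c3 = 1.
Row 1 now contains 4; hence r1c1 = 2.
The two cells of cage f must have quotient 2, leaving r1c2 = 1.
Cage b's pair has quotient 2, which forces r2c1 = 4.
1 is placed in row 2, leaving r2c2 = 2.
Filled in: 2 1 3 4 / 4 2 1 3 / 1 3 4 2 / 3 4 2 1.

4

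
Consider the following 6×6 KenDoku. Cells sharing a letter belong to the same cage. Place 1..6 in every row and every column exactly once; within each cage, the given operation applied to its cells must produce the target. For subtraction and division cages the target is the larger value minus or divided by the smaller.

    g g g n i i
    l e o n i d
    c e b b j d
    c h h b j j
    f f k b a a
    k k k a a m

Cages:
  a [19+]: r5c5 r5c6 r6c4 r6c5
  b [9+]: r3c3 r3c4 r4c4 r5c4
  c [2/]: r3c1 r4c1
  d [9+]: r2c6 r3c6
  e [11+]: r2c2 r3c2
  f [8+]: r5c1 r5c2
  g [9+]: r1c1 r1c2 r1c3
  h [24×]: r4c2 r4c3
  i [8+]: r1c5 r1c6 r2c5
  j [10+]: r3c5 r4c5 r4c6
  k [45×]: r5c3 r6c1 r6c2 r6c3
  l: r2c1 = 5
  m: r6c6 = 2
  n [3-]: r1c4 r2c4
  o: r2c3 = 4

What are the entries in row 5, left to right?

Cage l is given, so r2c1 = 5.
Row 2 now contains 5, which forces r2c2 = 6.
Cage o is given, which forces r2c3 = 4.
Row 2 already has 4, which forces r2c6 = 3.
Column 2 now contains 6, which forces r3c2 = 5.
Column 2 now contains 6, so r4c2 = 4.
Column 3 already has 4, which forces r4c3 = 6.
The 4 cells of cage k must have product 45, which forces r5c3 = 3.
Cage m is a single given cell, which forces r6c6 = 2.
Cage d needs two cells with sum 9, so r3c6 = 6.
Cage f needs two cells with sum 8, leaving r5c1 = 6.
Row 5 already has 3, so r5c2 = 2.
The 4 cells of cage k must have product 45, which forces r6c3 = 5.
The 3 cells of cage g must have sum 9, which forces r1c1 = 4.
The 3 cells of cage g must have sum 9, which forces r1c2 = 3.
Cage g needs sum 9; hence r1c3 = 2.
Row 1 now contains 4, so r1c4 = 5.
Row 1 now contains 5, which forces r1c6 = 1.
2 is placed in column 3, leaving r3c3 = 1.
Column 6 now contains 1, so r4c6 = 5.
Column 6 already has 5, which forces r5c6 = 4.
Column 2 already has 3; hence r6c2 = 1.
1 is placed in row 1, leaving r1c5 = 6.
The two cells of cage n must have difference 3, leaving r2c4 = 2.
The 3 cells of cage i must have sum 8; hence r2c5 = 1.
1 is placed in row 3, so r3c1 = 2.
The 4 cells of cage b must have sum 9, leaving r3c4 = 4.
Row 3 already has 4, leaving r3c5 = 3.
Cage c needs two cells with quotient 2, so r4c1 = 1.
Cage b has sum 9, leaving r4c4 = 3.
Column 5 already has 3; hence r4c5 = 2.
Row 5 now contains 4, so r5c4 = 1.
Row 5 now contains 4, which forces r5c5 = 5.
Row 6 now contains 1; hence r6c1 = 3.
Column 4 already has 4, which forces r6c4 = 6.
6 is placed in column 5, which forces r6c5 = 4.
Filled in: 4 3 2 5 6 1 / 5 6 4 2 1 3 / 2 5 1 4 3 6 / 1 4 6 3 2 5 / 6 2 3 1 5 4 / 3 1 5 6 4 2.

6 2 3 1 5 4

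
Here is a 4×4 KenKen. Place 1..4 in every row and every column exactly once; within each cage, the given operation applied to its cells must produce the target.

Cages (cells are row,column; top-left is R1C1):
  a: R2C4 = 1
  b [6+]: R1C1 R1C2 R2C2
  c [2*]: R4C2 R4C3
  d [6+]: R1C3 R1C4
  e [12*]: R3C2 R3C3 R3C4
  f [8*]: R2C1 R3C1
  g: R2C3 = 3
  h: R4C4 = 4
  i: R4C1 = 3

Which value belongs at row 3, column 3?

G is a freebie, leaving R2C3 = 3.
A is a freebie; hence R2C4 = 1.
Cage i is a single given cell, which forces R4C1 = 3.
Cage h is a single given cell, which forces R4C4 = 4.
The 3 cells of cage b must have sum 6, which forces R1C1 = 1.
The 3 cells of cage b must have sum 6; hence R1C2 = 3.
The two cells of cage d must have sum 6; hence R1C3 = 4.
4 is placed in column 4; hence R1C4 = 2.
Row 2 now contains 1, which forces R2C2 = 2.
4 is placed in column 3, so R3C3 = 1.
4 is placed in column 4; hence R3C4 = 3.
Column 2 now contains 2, so R4C2 = 1.
Column 3 already has 1, which forces R4C3 = 2.
2 is placed in row 2, which forces R2C1 = 4.
Cage f needs two cells with product 8, leaving R3C1 = 2.
1 is placed in row 3, which forces R3C2 = 4.
Completed grid: 1 3 4 2 / 4 2 3 1 / 2 4 1 3 / 3 1 2 4.

1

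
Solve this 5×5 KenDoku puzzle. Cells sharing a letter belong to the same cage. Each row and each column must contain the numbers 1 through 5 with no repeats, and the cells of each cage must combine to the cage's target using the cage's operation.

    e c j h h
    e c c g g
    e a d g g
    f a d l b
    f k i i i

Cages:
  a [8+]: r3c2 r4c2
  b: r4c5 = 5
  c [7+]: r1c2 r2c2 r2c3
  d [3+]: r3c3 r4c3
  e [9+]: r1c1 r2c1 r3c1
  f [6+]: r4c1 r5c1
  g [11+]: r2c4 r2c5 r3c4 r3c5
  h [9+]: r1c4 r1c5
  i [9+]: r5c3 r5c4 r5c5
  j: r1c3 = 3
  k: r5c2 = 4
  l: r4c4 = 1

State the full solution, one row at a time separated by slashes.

1 2 3 5 4 / 5 1 4 2 3 / 3 5 1 4 2 / 4 3 2 1 5 / 2 4 5 3 1

Cage j is given, so r1c3 = 3.
Cage l is a single given cell, so r4c4 = 1.
Cage b is a single given cell, leaving r4c5 = 5.
Cage k is given, which forces r5c2 = 4.
Cage h's pair has sum 9, so r1c4 = 5.
5 is placed in column 5; hence r1c5 = 4.
Cage a needs two cells with sum 8, which forces r3c2 = 5.
The two cells of cage d must have sum 3, so r3c3 = 1.
Cage f needs two cells with sum 6, which forces r4c1 = 4.
Row 4 already has 5, which forces r4c2 = 3.
1 is placed in row 4, which forces r4c3 = 2.
Cage f's pair has sum 6, so r5c1 = 2.
Column 3 now contains 1, which forces r5c3 = 5.
Column 4 already has 5; hence r5c4 = 3.
3 is placed in row 5, which forces r5c5 = 1.
Column 1 already has 2, which forces r1c1 = 1.
Row 1 now contains 1, so r1c2 = 2.
Cage e needs sum 9, so r2c1 = 5.
Column 2 now contains 2, so r2c2 = 1.
Column 3 now contains 2, leaving r2c3 = 4.
Row 2 now contains 4; hence r2c4 = 2.
2 is placed in row 2, leaving r2c5 = 3.
Column 1 already has 2, so r3c1 = 3.
Column 4 now contains 2, which forces r3c4 = 4.
Column 5 already has 3, leaving r3c5 = 2.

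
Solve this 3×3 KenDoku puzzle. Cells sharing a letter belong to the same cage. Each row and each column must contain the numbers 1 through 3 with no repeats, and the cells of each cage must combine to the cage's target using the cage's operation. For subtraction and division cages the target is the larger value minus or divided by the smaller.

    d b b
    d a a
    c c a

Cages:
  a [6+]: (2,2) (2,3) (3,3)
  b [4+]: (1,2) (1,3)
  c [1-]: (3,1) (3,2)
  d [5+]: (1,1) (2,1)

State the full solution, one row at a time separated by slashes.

2 3 1 / 3 1 2 / 1 2 3

In row 1, 2 can only go at (1,1), so (1,1) = 2.
2 is placed in column 1, so (2,1) = 3.
Column 1 now contains 3, leaving (3,1) = 1.
Cage c needs two cells with difference 1, leaving (3,2) = 2.
Row 3 already has 2, which forces (3,3) = 3.
The two cells of cage b must have sum 4, which forces (1,2) = 3.
3 is placed in column 3; hence (1,3) = 1.
2 is placed in column 2, which forces (2,2) = 1.
Cage a has sum 6, so (2,3) = 2.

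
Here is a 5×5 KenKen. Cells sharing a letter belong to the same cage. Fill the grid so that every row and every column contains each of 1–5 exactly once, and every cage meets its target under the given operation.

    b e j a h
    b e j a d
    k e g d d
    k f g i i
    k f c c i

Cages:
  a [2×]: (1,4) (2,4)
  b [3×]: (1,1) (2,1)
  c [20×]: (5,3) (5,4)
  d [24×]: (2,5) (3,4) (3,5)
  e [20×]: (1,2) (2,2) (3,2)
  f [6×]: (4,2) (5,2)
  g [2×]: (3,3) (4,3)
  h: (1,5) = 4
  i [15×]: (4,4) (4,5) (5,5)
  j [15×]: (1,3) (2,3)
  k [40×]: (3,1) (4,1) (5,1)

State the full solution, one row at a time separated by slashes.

Cage h is a single given cell, so (1,5) = 4.
Cage d needs product 24, leaving (3,4) = 4.
Column 4 now contains 4; hence (5,4) = 5.
The 3 cells of cage e must have product 20, which forces (2,2) = 4.
Cage i has product 15; hence (4,5) = 5.
Row 5 already has 5; hence (5,3) = 4.
The 3 cells of cage k must have product 40, so (3,1) = 5.
5 is placed in row 3; hence (3,2) = 1.
Row 3 now contains 1; hence (3,3) = 2.
2 is placed in row 3; hence (3,5) = 3.
Cage k has product 40, so (4,1) = 4.
2 is placed in column 3; hence (4,3) = 1.
Row 4 already has 1; hence (4,4) = 3.
Row 5 now contains 4, which forces (5,1) = 2.
Row 5 now contains 2, which forces (5,2) = 3.
3 is placed in column 5; hence (5,5) = 1.
1 is placed in column 2, leaving (1,2) = 5.
Row 1 already has 5, which forces (1,3) = 3.
3 is placed in column 3, so (2,3) = 5.
3 is placed in column 5; hence (2,5) = 2.
Row 4 already has 3, so (4,2) = 2.
3 is placed in row 1; hence (1,1) = 1.
Cage a needs two cells with product 2; hence (1,4) = 2.
The two cells of cage b must have product 3, so (2,1) = 3.
2 is placed in row 2; hence (2,4) = 1.

1 5 3 2 4 / 3 4 5 1 2 / 5 1 2 4 3 / 4 2 1 3 5 / 2 3 4 5 1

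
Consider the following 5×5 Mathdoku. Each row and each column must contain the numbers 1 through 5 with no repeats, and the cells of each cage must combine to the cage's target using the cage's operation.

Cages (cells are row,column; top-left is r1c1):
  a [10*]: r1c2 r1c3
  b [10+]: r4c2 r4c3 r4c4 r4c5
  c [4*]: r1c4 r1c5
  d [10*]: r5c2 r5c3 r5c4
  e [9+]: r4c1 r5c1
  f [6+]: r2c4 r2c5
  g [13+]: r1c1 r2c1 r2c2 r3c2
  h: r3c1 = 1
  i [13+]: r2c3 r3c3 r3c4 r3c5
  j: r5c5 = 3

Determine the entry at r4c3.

Cage h is given, which forces r3c1 = 1.
Cage j is given, which forces r5c5 = 3.
Row 1 needs a 3, and only r1c1 is open for it.
In row 4, 5 can only go at r4c1, so r4c1 = 5.
Column 1 already has 5, so r5c1 = 4.
4 is placed in column 1, leaving r2c1 = 2.
Row 2 needs a 4, and only r2c3 is open for it.
The only place for 3 in row 2 is r2c2.
Column 2 already has 3, which forces r3c2 = 5.
5 is placed in column 2, so r1c2 = 2.
Cage a's pair has product 10; hence r1c3 = 5.
Column 2 already has 2; hence r5c2 = 1.
1 is placed in row 5, so r5c3 = 2.
2 is placed in row 5, which forces r5c4 = 5.
Column 4 already has 5, which forces r2c4 = 1.
Cage f needs two cells with sum 6; hence r2c5 = 5.
Column 3 now contains 2, so r3c3 = 3.
Column 2 now contains 1, leaving r4c2 = 4.
Column 3 already has 3, so r4c3 = 1.
1 is placed in row 4; hence r4c5 = 2.
Column 4 now contains 1, leaving r1c4 = 4.
Cage c's pair has product 4, which forces r1c5 = 1.
Cage i needs sum 13, which forces r3c4 = 2.
2 is placed in column 5; hence r3c5 = 4.
Row 4 now contains 2, which forces r4c4 = 3.
Completed grid: 3 2 5 4 1 / 2 3 4 1 5 / 1 5 3 2 4 / 5 4 1 3 2 / 4 1 2 5 3.

1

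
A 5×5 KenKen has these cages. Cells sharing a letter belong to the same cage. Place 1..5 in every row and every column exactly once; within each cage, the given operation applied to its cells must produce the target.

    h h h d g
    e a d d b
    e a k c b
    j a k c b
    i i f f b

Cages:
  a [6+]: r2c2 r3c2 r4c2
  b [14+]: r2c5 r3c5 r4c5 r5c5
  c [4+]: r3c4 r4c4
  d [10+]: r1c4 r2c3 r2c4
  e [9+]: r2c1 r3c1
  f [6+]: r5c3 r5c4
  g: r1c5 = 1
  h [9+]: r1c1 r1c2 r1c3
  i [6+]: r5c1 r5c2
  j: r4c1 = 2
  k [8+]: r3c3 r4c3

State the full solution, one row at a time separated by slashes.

Cage g is a single given cell, leaving r1c5 = 1.
Cage j is a single given cell, which forces r4c1 = 2.
In row 1, 5 can only go at r1c4, so r1c4 = 5.
In row 4, 4 can only go at r4c5, so r4c5 = 4.
In row 3, 4 can only go at r3c1, so r3c1 = 4.
Column 1 already has 4, so r1c1 = 3.
Column 1 already has 4; hence r2c1 = 5.
Column 1 now contains 5, which forces r5c1 = 1.
Row 5 now contains 1, leaving r5c2 = 5.
Cage b needs sum 14, which forces r3c5 = 5.
5 is placed in row 3, so r3c3 = 3.
3 is placed in row 3, leaving r3c4 = 1.
The two cells of cage k must have sum 8, so r4c3 = 5.
Column 4 already has 1, which forces r4c4 = 3.
Cage a needs sum 6, which forces r2c2 = 3.
Cage d has sum 10, leaving r2c3 = 1.
The 3 cells of cage d must have sum 10; hence r2c4 = 4.
3 is placed in row 2; hence r2c5 = 2.
Row 3 already has 1, which forces r3c2 = 2.
Row 4 already has 3, so r4c2 = 1.
Column 4 now contains 4, so r5c4 = 2.
2 is placed in column 5; hence r5c5 = 3.
2 is placed in column 2, so r1c2 = 4.
Cage h has sum 9, which forces r1c3 = 2.
Row 5 now contains 2, leaving r5c3 = 4.

3 4 2 5 1 / 5 3 1 4 2 / 4 2 3 1 5 / 2 1 5 3 4 / 1 5 4 2 3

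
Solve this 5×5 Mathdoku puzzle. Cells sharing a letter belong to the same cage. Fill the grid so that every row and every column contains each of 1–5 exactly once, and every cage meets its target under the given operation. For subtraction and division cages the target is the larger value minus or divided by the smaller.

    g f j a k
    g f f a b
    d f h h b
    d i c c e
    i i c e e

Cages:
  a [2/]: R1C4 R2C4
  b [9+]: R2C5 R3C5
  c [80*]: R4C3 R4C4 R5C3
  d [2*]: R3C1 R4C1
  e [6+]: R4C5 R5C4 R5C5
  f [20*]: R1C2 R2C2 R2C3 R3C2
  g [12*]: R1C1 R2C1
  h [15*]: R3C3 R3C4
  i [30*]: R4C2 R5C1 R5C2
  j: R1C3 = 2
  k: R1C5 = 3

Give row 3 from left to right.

Cage j is a single given cell; hence R1C3 = 2.
K is a freebie, which forces R1C5 = 3.
Column 3 now contains 2, so R2C3 = 1.
The 3 cells of cage c must have product 80, so R4C3 = 5.
Cage c needs product 80, leaving R4C4 = 4.
The 3 cells of cage c must have product 80, which forces R5C3 = 4.
Row 1 already has 3; hence R1C1 = 4.
Column 4 already has 4, which forces R1C4 = 1.
Cage g needs two cells with product 12, so R2C1 = 3.
Column 4 already has 4; hence R2C4 = 2.
5 is placed in column 3, so R3C3 = 3.
The two cells of cage h must have product 15, so R3C4 = 5.
5 is placed in row 3, which forces R3C5 = 4.
Cage e needs sum 6, which forces R5C4 = 3.
1 is placed in row 1, so R1C2 = 5.
Cage f needs product 20; hence R2C2 = 4.
4 is placed in column 5, so R2C5 = 5.
4 is placed in row 3, leaving R3C2 = 1.
Cage i needs product 30, which forces R4C2 = 3.
Column 2 now contains 5; hence R5C2 = 2.
2 is placed in row 5, so R5C5 = 1.
Row 3 now contains 1; hence R3C1 = 2.
Cage d needs two cells with product 2, so R4C1 = 1.
1 is placed in column 5, which forces R4C5 = 2.
2 is placed in row 5, leaving R5C1 = 5.
The full grid is 4 5 2 1 3 / 3 4 1 2 5 / 2 1 3 5 4 / 1 3 5 4 2 / 5 2 4 3 1.

2 1 3 5 4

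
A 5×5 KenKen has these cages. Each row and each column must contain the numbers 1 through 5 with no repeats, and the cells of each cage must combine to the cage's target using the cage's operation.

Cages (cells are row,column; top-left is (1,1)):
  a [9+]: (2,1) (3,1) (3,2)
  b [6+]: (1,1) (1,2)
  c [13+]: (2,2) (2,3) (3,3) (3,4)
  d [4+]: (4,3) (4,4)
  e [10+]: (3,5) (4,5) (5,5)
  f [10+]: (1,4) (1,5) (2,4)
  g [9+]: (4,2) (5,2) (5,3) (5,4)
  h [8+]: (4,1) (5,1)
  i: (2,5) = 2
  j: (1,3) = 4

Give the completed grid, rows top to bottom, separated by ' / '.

1 5 4 2 3 / 4 1 3 5 2 / 2 3 5 4 1 / 5 2 1 3 4 / 3 4 2 1 5

J is a freebie, leaving (1,3) = 4.
Cage i is given, leaving (2,5) = 2.
In row 1, 2 can only go at (1,4), so (1,4) = 2.
The only place for 3 in row 1 is (1,5).
Cage f has sum 10, so (2,4) = 5.
Row 4 needs a 2, and only (4,2) is open for it.
The 4 cells of cage g must have sum 9, leaving (5,3) = 2.
Column 3 already has 2, so (3,3) = 5.
In row 3, 2 can only go at (3,1), so (3,1) = 2.
The only place for 4 in row 4 is (4,5).
4 is placed in column 5, so (3,5) = 1.
Cage e has sum 10, so (5,5) = 5.
Cage h needs two cells with sum 8; hence (4,1) = 5.
5 is placed in row 5, so (5,1) = 3.
Column 1 already has 5; hence (1,1) = 1.
Cage b needs two cells with sum 6, which forces (1,2) = 5.
Column 1 already has 3; hence (2,1) = 4.
The 3 cells of cage a must have sum 9, so (3,2) = 3.
Row 3 already has 3, leaving (3,4) = 4.
Column 4 already has 4, which forces (5,4) = 1.
Column 2 already has 3, leaving (2,2) = 1.
Cage c has sum 13, leaving (2,3) = 3.
Cage d's pair has sum 4; hence (4,3) = 1.
1 is placed in column 4; hence (4,4) = 3.
1 is placed in row 5, so (5,2) = 4.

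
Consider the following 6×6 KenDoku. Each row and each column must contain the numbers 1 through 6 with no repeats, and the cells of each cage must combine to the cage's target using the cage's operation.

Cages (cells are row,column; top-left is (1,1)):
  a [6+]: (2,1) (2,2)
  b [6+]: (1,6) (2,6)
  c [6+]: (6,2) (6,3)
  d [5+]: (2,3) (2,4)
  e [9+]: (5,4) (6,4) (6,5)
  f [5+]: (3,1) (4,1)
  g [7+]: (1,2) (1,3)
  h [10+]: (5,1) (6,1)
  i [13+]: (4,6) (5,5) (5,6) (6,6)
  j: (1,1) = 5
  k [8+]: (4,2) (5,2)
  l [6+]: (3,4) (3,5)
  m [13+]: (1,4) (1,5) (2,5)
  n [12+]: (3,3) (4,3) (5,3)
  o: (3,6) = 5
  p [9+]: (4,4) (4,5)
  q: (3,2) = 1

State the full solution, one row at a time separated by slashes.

Cage j is given, which forces (1,1) = 5.
Cage q is given, so (3,2) = 1.
O is a freebie, leaving (3,6) = 5.
Row 2 needs a 6, and only (2,5) is open for it.
In row 1, 2 can only go at (1,6), so (1,6) = 2.
Column 6 already has 2, which forces (2,6) = 4.
Cage a needs two cells with sum 6, so (2,1) = 1.
Cage a's pair has sum 6, which forces (2,2) = 5.
Cage i needs sum 13, which forces (5,5) = 3.
Row 3 needs a 6, and only (3,3) is open for it.
The only place for 3 in row 3 is (3,1).
3 is placed in column 1, leaving (4,1) = 2.
2 is placed in row 4; hence (4,2) = 6.
Column 2 now contains 6, so (5,2) = 2.
2 is placed in column 2; hence (6,2) = 4.
Row 6 now contains 4; hence (6,3) = 2.
4 is placed in column 2; hence (1,2) = 3.
The two cells of cage g must have sum 7; hence (1,3) = 4.
Row 1 now contains 3, leaving (1,4) = 6.
Row 1 already has 4, leaving (1,5) = 1.
2 is placed in column 3; hence (2,3) = 3.
The two cells of cage d must have sum 5, leaving (2,4) = 2.
2 is placed in column 4, so (3,4) = 4.
Row 3 now contains 4, which forces (3,5) = 2.
4 is placed in column 4; hence (4,4) = 5.
5 is placed in row 4, which forces (4,5) = 4.
Cage h needs two cells with sum 10, which forces (5,1) = 4.
5 is placed in column 4, so (5,4) = 1.
Row 5 already has 1, so (5,6) = 6.
Row 6 now contains 4, so (6,1) = 6.
The 3 cells of cage e must have sum 9, which forces (6,4) = 3.
Column 5 already has 1; hence (6,5) = 5.
Row 6 now contains 3; hence (6,6) = 1.
5 is placed in row 4, leaving (4,3) = 1.
Column 6 now contains 1, so (4,6) = 3.
Row 5 already has 1, leaving (5,3) = 5.

5 3 4 6 1 2 / 1 5 3 2 6 4 / 3 1 6 4 2 5 / 2 6 1 5 4 3 / 4 2 5 1 3 6 / 6 4 2 3 5 1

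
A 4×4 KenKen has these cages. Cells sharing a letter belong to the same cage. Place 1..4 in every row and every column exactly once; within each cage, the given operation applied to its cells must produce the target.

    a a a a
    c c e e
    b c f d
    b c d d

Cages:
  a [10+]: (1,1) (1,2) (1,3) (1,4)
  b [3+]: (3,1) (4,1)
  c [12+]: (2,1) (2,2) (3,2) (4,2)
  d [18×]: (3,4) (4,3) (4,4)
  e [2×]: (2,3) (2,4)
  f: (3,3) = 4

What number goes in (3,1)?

2

Cage f is a single given cell, leaving (3,3) = 4.
The 3 cells of cage d must have product 18; hence (3,4) = 3.
The 3 cells of cage d must have product 18, so (4,3) = 3.
The 3 cells of cage d must have product 18, which forces (4,4) = 2.
Cage c has sum 12; hence (2,1) = 4.
Cage c needs sum 12; hence (2,2) = 3.
The two cells of cage e must have product 2, so (2,3) = 2.
Column 4 already has 2, which forces (2,4) = 1.
Cage b needs two cells with sum 3, leaving (3,1) = 2.
The 4 cells of cage c must have sum 12; hence (3,2) = 1.
Row 4 already has 2, so (4,1) = 1.
Cage c has sum 12, which forces (4,2) = 4.
1 is placed in column 1, so (1,1) = 3.
Column 2 already has 4, leaving (1,2) = 2.
2 is placed in column 3, so (1,3) = 1.
Column 4 already has 1; hence (1,4) = 4.
The full grid is 3 2 1 4 / 4 3 2 1 / 2 1 4 3 / 1 4 3 2.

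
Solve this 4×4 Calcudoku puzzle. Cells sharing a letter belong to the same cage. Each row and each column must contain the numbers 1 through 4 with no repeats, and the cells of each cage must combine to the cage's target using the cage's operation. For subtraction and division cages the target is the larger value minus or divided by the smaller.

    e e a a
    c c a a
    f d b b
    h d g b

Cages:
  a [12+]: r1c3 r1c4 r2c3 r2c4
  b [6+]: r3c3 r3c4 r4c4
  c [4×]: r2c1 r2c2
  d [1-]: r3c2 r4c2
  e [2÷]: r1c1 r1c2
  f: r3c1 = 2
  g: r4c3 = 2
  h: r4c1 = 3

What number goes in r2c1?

F is a freebie, leaving r3c1 = 2.
H is a freebie, leaving r4c1 = 3.
Cage g is given, leaving r4c3 = 2.
Row 4 already has 2; hence r4c4 = 1.
The two cells of cage e must have quotient 2, which forces r1c2 = 2.
Cage d needs two cells with difference 1, which forces r3c2 = 3.
Cage b has sum 6, leaving r3c3 = 1.
The 3 cells of cage b must have sum 6, so r3c4 = 4.
1 is placed in row 4; hence r4c2 = 4.
Cage a needs sum 12, leaving r1c3 = 4.
4 is placed in column 4; hence r1c4 = 3.
The two cells of cage c must have product 4; hence r2c1 = 4.
Column 2 already has 4, which forces r2c2 = 1.
Cage a has sum 12; hence r2c3 = 3.
Cage a has sum 12, which forces r2c4 = 2.
Row 1 already has 4, which forces r1c1 = 1.
The full grid is 1 2 4 3 / 4 1 3 2 / 2 3 1 4 / 3 4 2 1.

4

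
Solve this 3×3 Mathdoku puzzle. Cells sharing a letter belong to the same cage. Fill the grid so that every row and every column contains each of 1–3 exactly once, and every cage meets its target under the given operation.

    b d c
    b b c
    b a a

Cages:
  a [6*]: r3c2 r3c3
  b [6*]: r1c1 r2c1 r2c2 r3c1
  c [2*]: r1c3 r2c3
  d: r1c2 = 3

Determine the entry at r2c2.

Cage d is given, which forces r1c2 = 3.
The 4 cells of cage b must have product 6, which forces r2c2 = 1.
Row 2 already has 1, so r2c3 = 2.
Column 2 already has 3, leaving r3c2 = 2.
2 is placed in column 3, so r3c3 = 3.
Cage b needs product 6, leaving r1c1 = 2.
2 is placed in column 3, so r1c3 = 1.
Row 2 already has 2, so r2c1 = 3.
3 is placed in row 3, which forces r3c1 = 1.
Filled in: 2 3 1 / 3 1 2 / 1 2 3.

1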